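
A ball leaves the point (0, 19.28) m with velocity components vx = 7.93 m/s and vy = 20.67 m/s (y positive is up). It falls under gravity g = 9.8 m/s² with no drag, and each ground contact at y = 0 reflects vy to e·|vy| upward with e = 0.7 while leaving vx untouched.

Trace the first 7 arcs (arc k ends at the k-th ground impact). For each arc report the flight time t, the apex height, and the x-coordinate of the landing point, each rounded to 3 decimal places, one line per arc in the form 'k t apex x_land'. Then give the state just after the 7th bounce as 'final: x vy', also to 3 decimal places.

1 5.005 41.078 39.686
2 4.054 20.128 71.831
3 2.837 9.863 94.332
4 1.986 4.833 110.083
5 1.390 2.368 121.109
6 0.973 1.160 128.827
7 0.681 0.569 134.230
final: 134.230 2.337

Arc 1: start y=19.280, vy=20.670 → t=5.005, apex=41.078, x_land=39.686, impact vy=-28.375
  bounce: vy ← 0.7·28.375 = 19.862
Arc 2: start y=0.000, vy=19.862 → t=4.054, apex=20.128, x_land=71.831, impact vy=-19.862
  bounce: vy ← 0.7·19.862 = 13.904
Arc 3: start y=0.000, vy=13.904 → t=2.837, apex=9.863, x_land=94.332, impact vy=-13.904
  bounce: vy ← 0.7·13.904 = 9.733
Arc 4: start y=0.000, vy=9.733 → t=1.986, apex=4.833, x_land=110.083, impact vy=-9.733
  bounce: vy ← 0.7·9.733 = 6.813
Arc 5: start y=0.000, vy=6.813 → t=1.390, apex=2.368, x_land=121.109, impact vy=-6.813
  bounce: vy ← 0.7·6.813 = 4.769
Arc 6: start y=0.000, vy=4.769 → t=0.973, apex=1.160, x_land=128.827, impact vy=-4.769
  bounce: vy ← 0.7·4.769 = 3.338
Arc 7: start y=0.000, vy=3.338 → t=0.681, apex=0.569, x_land=134.230, impact vy=-3.338
  bounce: vy ← 0.7·3.338 = 2.337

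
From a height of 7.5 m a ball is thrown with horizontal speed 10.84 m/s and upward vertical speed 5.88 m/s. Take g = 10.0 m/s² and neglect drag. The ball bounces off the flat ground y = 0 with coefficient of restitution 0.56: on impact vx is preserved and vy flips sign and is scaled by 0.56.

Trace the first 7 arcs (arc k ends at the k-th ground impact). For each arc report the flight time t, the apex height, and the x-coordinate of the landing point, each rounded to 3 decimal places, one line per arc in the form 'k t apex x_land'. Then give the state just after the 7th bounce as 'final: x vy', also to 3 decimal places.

1 1.947 9.229 21.101
2 1.522 2.894 37.595
3 0.852 0.908 46.832
4 0.477 0.285 52.005
5 0.267 0.089 54.901
6 0.150 0.028 56.523
7 0.084 0.009 57.432
final: 57.432 0.235

Arc 1: start y=7.500, vy=5.880 → t=1.947, apex=9.229, x_land=21.101, impact vy=-13.586
  bounce: vy ← 0.56·13.586 = 7.608
Arc 2: start y=0.000, vy=7.608 → t=1.522, apex=2.894, x_land=37.595, impact vy=-7.608
  bounce: vy ← 0.56·7.608 = 4.261
Arc 3: start y=0.000, vy=4.261 → t=0.852, apex=0.908, x_land=46.832, impact vy=-4.261
  bounce: vy ← 0.56·4.261 = 2.386
Arc 4: start y=0.000, vy=2.386 → t=0.477, apex=0.285, x_land=52.005, impact vy=-2.386
  bounce: vy ← 0.56·2.386 = 1.336
Arc 5: start y=0.000, vy=1.336 → t=0.267, apex=0.089, x_land=54.901, impact vy=-1.336
  bounce: vy ← 0.56·1.336 = 0.748
Arc 6: start y=0.000, vy=0.748 → t=0.150, apex=0.028, x_land=56.523, impact vy=-0.748
  bounce: vy ← 0.56·0.748 = 0.419
Arc 7: start y=0.000, vy=0.419 → t=0.084, apex=0.009, x_land=57.432, impact vy=-0.419
  bounce: vy ← 0.56·0.419 = 0.235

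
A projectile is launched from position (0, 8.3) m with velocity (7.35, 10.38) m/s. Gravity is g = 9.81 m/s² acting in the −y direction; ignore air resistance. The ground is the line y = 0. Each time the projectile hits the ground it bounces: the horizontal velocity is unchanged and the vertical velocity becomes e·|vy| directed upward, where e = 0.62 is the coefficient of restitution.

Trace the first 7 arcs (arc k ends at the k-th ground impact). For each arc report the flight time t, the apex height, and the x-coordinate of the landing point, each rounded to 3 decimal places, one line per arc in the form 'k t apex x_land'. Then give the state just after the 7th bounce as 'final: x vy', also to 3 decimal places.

Arc 1: start y=8.300, vy=10.380 → t=2.735, apex=13.792, x_land=20.102, impact vy=-16.450
  bounce: vy ← 0.62·16.450 = 10.199
Arc 2: start y=0.000, vy=10.199 → t=2.079, apex=5.301, x_land=35.384, impact vy=-10.199
  bounce: vy ← 0.62·10.199 = 6.323
Arc 3: start y=0.000, vy=6.323 → t=1.289, apex=2.038, x_land=44.859, impact vy=-6.323
  bounce: vy ← 0.62·6.323 = 3.920
Arc 4: start y=0.000, vy=3.920 → t=0.799, apex=0.783, x_land=50.734, impact vy=-3.920
  bounce: vy ← 0.62·3.920 = 2.431
Arc 5: start y=0.000, vy=2.431 → t=0.496, apex=0.301, x_land=54.376, impact vy=-2.431
  bounce: vy ← 0.62·2.431 = 1.507
Arc 6: start y=0.000, vy=1.507 → t=0.307, apex=0.116, x_land=56.635, impact vy=-1.507
  bounce: vy ← 0.62·1.507 = 0.934
Arc 7: start y=0.000, vy=0.934 → t=0.190, apex=0.044, x_land=58.035, impact vy=-0.934
  bounce: vy ← 0.62·0.934 = 0.579

1 2.735 13.792 20.102
2 2.079 5.301 35.384
3 1.289 2.038 44.859
4 0.799 0.783 50.734
5 0.496 0.301 54.376
6 0.307 0.116 56.635
7 0.190 0.044 58.035
final: 58.035 0.579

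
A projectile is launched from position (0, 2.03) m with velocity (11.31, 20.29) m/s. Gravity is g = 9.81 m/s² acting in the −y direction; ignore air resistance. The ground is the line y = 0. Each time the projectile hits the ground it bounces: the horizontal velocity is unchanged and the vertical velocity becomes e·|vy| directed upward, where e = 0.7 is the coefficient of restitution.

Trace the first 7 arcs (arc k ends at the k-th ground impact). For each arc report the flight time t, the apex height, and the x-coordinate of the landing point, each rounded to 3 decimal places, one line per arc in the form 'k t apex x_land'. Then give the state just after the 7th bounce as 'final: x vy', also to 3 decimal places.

1 4.234 23.013 47.890
2 3.032 11.276 82.187
3 2.123 5.525 106.195
4 1.486 2.707 123.001
5 1.040 1.327 134.765
6 0.728 0.650 142.999
7 0.510 0.319 148.764
final: 148.764 1.750

Arc 1: start y=2.030, vy=20.290 → t=4.234, apex=23.013, x_land=47.890, impact vy=-21.249
  bounce: vy ← 0.7·21.249 = 14.874
Arc 2: start y=0.000, vy=14.874 → t=3.032, apex=11.276, x_land=82.187, impact vy=-14.874
  bounce: vy ← 0.7·14.874 = 10.412
Arc 3: start y=0.000, vy=10.412 → t=2.123, apex=5.525, x_land=106.195, impact vy=-10.412
  bounce: vy ← 0.7·10.412 = 7.288
Arc 4: start y=0.000, vy=7.288 → t=1.486, apex=2.707, x_land=123.001, impact vy=-7.288
  bounce: vy ← 0.7·7.288 = 5.102
Arc 5: start y=0.000, vy=5.102 → t=1.040, apex=1.327, x_land=134.765, impact vy=-5.102
  bounce: vy ← 0.7·5.102 = 3.571
Arc 6: start y=0.000, vy=3.571 → t=0.728, apex=0.650, x_land=142.999, impact vy=-3.571
  bounce: vy ← 0.7·3.571 = 2.500
Arc 7: start y=0.000, vy=2.500 → t=0.510, apex=0.319, x_land=148.764, impact vy=-2.500
  bounce: vy ← 0.7·2.500 = 1.750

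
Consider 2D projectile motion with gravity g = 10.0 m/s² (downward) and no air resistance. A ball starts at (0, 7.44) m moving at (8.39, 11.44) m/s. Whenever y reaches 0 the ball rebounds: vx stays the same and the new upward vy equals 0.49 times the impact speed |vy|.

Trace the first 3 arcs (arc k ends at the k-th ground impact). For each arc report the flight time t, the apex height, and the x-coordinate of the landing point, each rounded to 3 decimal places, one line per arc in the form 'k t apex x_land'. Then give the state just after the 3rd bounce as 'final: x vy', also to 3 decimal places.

1 2.816 13.984 23.629
2 1.639 3.357 37.379
3 0.803 0.806 44.117
final: 44.117 1.967

Arc 1: start y=7.440, vy=11.440 → t=2.816, apex=13.984, x_land=23.629, impact vy=-16.723
  bounce: vy ← 0.49·16.723 = 8.194
Arc 2: start y=0.000, vy=8.194 → t=1.639, apex=3.357, x_land=37.379, impact vy=-8.194
  bounce: vy ← 0.49·8.194 = 4.015
Arc 3: start y=0.000, vy=4.015 → t=0.803, apex=0.806, x_land=44.117, impact vy=-4.015
  bounce: vy ← 0.49·4.015 = 1.967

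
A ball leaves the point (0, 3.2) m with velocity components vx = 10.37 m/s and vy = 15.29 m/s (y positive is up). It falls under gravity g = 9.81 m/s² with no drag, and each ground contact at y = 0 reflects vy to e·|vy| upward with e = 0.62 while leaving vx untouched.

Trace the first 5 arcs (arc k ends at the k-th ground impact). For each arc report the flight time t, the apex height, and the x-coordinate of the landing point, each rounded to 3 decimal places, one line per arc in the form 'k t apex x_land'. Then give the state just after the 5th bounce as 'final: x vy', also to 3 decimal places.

1 3.314 15.116 34.367
2 2.177 5.810 56.940
3 1.350 2.234 70.936
4 0.837 0.859 79.613
5 0.519 0.330 84.993
final: 84.993 1.578

Arc 1: start y=3.200, vy=15.290 → t=3.314, apex=15.116, x_land=34.367, impact vy=-17.221
  bounce: vy ← 0.62·17.221 = 10.677
Arc 2: start y=0.000, vy=10.677 → t=2.177, apex=5.810, x_land=56.940, impact vy=-10.677
  bounce: vy ← 0.62·10.677 = 6.620
Arc 3: start y=0.000, vy=6.620 → t=1.350, apex=2.234, x_land=70.936, impact vy=-6.620
  bounce: vy ← 0.62·6.620 = 4.104
Arc 4: start y=0.000, vy=4.104 → t=0.837, apex=0.859, x_land=79.613, impact vy=-4.104
  bounce: vy ← 0.62·4.104 = 2.545
Arc 5: start y=0.000, vy=2.545 → t=0.519, apex=0.330, x_land=84.993, impact vy=-2.545
  bounce: vy ← 0.62·2.545 = 1.578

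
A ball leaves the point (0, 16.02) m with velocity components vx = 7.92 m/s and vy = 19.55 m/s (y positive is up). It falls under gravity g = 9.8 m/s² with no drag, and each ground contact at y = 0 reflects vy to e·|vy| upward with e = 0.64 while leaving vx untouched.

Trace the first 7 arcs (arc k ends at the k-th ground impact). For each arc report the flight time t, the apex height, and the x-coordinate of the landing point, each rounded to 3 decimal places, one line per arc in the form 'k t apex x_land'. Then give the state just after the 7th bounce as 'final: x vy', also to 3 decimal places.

1 4.687 35.520 37.123
2 3.446 14.549 64.418
3 2.206 5.959 81.886
4 1.412 2.441 93.066
5 0.903 1.000 100.221
6 0.578 0.410 104.800
7 0.370 0.168 107.731
final: 107.731 1.160

Arc 1: start y=16.020, vy=19.550 → t=4.687, apex=35.520, x_land=37.123, impact vy=-26.385
  bounce: vy ← 0.64·26.385 = 16.887
Arc 2: start y=0.000, vy=16.887 → t=3.446, apex=14.549, x_land=64.418, impact vy=-16.887
  bounce: vy ← 0.64·16.887 = 10.807
Arc 3: start y=0.000, vy=10.807 → t=2.206, apex=5.959, x_land=81.886, impact vy=-10.807
  bounce: vy ← 0.64·10.807 = 6.917
Arc 4: start y=0.000, vy=6.917 → t=1.412, apex=2.441, x_land=93.066, impact vy=-6.917
  bounce: vy ← 0.64·6.917 = 4.427
Arc 5: start y=0.000, vy=4.427 → t=0.903, apex=1.000, x_land=100.221, impact vy=-4.427
  bounce: vy ← 0.64·4.427 = 2.833
Arc 6: start y=0.000, vy=2.833 → t=0.578, apex=0.410, x_land=104.800, impact vy=-2.833
  bounce: vy ← 0.64·2.833 = 1.813
Arc 7: start y=0.000, vy=1.813 → t=0.370, apex=0.168, x_land=107.731, impact vy=-1.813
  bounce: vy ← 0.64·1.813 = 1.160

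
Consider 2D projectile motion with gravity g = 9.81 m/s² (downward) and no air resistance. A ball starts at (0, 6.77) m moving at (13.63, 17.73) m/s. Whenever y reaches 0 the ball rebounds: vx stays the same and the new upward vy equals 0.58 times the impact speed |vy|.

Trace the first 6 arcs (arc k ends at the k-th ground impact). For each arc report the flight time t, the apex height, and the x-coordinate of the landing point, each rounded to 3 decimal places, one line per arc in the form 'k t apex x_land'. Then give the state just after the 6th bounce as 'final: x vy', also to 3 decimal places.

1 3.963 22.792 54.015
2 2.501 7.667 88.097
3 1.450 2.579 107.865
4 0.841 0.868 119.330
5 0.488 0.292 125.980
6 0.283 0.098 129.837
final: 129.837 0.805

Arc 1: start y=6.770, vy=17.730 → t=3.963, apex=22.792, x_land=54.015, impact vy=-21.147
  bounce: vy ← 0.58·21.147 = 12.265
Arc 2: start y=0.000, vy=12.265 → t=2.501, apex=7.667, x_land=88.097, impact vy=-12.265
  bounce: vy ← 0.58·12.265 = 7.114
Arc 3: start y=0.000, vy=7.114 → t=1.450, apex=2.579, x_land=107.865, impact vy=-7.114
  bounce: vy ← 0.58·7.114 = 4.126
Arc 4: start y=0.000, vy=4.126 → t=0.841, apex=0.868, x_land=119.330, impact vy=-4.126
  bounce: vy ← 0.58·4.126 = 2.393
Arc 5: start y=0.000, vy=2.393 → t=0.488, apex=0.292, x_land=125.980, impact vy=-2.393
  bounce: vy ← 0.58·2.393 = 1.388
Arc 6: start y=0.000, vy=1.388 → t=0.283, apex=0.098, x_land=129.837, impact vy=-1.388
  bounce: vy ← 0.58·1.388 = 0.805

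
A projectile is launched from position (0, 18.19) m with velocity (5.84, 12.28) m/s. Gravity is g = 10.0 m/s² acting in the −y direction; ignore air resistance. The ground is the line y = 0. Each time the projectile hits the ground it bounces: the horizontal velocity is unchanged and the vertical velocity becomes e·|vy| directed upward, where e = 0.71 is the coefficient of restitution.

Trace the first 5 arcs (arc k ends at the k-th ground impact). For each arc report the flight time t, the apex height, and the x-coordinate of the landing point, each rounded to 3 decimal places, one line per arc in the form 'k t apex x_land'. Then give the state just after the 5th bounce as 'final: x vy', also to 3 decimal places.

Arc 1: start y=18.190, vy=12.280 → t=3.496, apex=25.730, x_land=20.419, impact vy=-22.685
  bounce: vy ← 0.71·22.685 = 16.106
Arc 2: start y=0.000, vy=16.106 → t=3.221, apex=12.970, x_land=39.231, impact vy=-16.106
  bounce: vy ← 0.71·16.106 = 11.435
Arc 3: start y=0.000, vy=11.435 → t=2.287, apex=6.538, x_land=52.588, impact vy=-11.435
  bounce: vy ← 0.71·11.435 = 8.119
Arc 4: start y=0.000, vy=8.119 → t=1.624, apex=3.296, x_land=62.071, impact vy=-8.119
  bounce: vy ← 0.71·8.119 = 5.765
Arc 5: start y=0.000, vy=5.765 → t=1.153, apex=1.662, x_land=68.804, impact vy=-5.765
  bounce: vy ← 0.71·5.765 = 4.093

1 3.496 25.730 20.419
2 3.221 12.970 39.231
3 2.287 6.538 52.588
4 1.624 3.296 62.071
5 1.153 1.662 68.804
final: 68.804 4.093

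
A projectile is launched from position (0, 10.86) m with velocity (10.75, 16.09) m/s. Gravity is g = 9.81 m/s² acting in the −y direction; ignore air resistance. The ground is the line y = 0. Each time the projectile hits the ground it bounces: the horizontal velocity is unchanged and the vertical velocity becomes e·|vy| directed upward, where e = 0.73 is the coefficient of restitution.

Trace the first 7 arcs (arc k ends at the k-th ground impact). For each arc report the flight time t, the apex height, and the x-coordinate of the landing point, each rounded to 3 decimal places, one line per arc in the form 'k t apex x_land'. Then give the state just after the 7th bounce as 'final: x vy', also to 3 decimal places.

Arc 1: start y=10.860, vy=16.090 → t=3.855, apex=24.055, x_land=41.438, impact vy=-21.725
  bounce: vy ← 0.73·21.725 = 15.859
Arc 2: start y=0.000, vy=15.859 → t=3.233, apex=12.819, x_land=76.195, impact vy=-15.859
  bounce: vy ← 0.73·15.859 = 11.577
Arc 3: start y=0.000, vy=11.577 → t=2.360, apex=6.831, x_land=101.568, impact vy=-11.577
  bounce: vy ← 0.73·11.577 = 8.451
Arc 4: start y=0.000, vy=8.451 → t=1.723, apex=3.640, x_land=120.090, impact vy=-8.451
  bounce: vy ← 0.73·8.451 = 6.169
Arc 5: start y=0.000, vy=6.169 → t=1.258, apex=1.940, x_land=133.611, impact vy=-6.169
  bounce: vy ← 0.73·6.169 = 4.504
Arc 6: start y=0.000, vy=4.504 → t=0.918, apex=1.034, x_land=143.482, impact vy=-4.504
  bounce: vy ← 0.73·4.504 = 3.288
Arc 7: start y=0.000, vy=3.288 → t=0.670, apex=0.551, x_land=150.687, impact vy=-3.288
  bounce: vy ← 0.73·3.288 = 2.400

1 3.855 24.055 41.438
2 3.233 12.819 76.195
3 2.360 6.831 101.568
4 1.723 3.640 120.090
5 1.258 1.940 133.611
6 0.918 1.034 143.482
7 0.670 0.551 150.687
final: 150.687 2.400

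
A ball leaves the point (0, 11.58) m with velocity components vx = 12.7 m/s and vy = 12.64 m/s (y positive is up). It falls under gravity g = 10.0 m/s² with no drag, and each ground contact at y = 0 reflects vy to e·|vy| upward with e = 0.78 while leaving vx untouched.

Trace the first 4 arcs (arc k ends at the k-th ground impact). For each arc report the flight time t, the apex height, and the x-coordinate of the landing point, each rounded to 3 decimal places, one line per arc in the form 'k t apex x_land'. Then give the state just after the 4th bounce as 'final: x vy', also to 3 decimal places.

1 3.242 19.568 41.177
2 3.086 11.905 80.371
3 2.407 7.243 110.943
4 1.878 4.407 134.789
final: 134.789 7.323

Arc 1: start y=11.580, vy=12.640 → t=3.242, apex=19.568, x_land=41.177, impact vy=-19.783
  bounce: vy ← 0.78·19.783 = 15.431
Arc 2: start y=0.000, vy=15.431 → t=3.086, apex=11.905, x_land=80.371, impact vy=-15.431
  bounce: vy ← 0.78·15.431 = 12.036
Arc 3: start y=0.000, vy=12.036 → t=2.407, apex=7.243, x_land=110.943, impact vy=-12.036
  bounce: vy ← 0.78·12.036 = 9.388
Arc 4: start y=0.000, vy=9.388 → t=1.878, apex=4.407, x_land=134.789, impact vy=-9.388
  bounce: vy ← 0.78·9.388 = 7.323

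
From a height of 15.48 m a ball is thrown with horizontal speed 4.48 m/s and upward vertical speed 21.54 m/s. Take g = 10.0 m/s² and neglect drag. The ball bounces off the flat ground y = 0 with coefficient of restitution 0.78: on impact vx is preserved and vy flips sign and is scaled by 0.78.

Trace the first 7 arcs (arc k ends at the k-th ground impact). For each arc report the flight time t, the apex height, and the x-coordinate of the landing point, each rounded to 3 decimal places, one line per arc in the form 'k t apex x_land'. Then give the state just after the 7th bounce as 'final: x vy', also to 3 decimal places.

1 4.935 38.679 22.110
2 4.339 23.532 41.548
3 3.384 14.317 56.710
4 2.640 8.710 68.536
5 2.059 5.299 77.760
6 1.606 3.224 84.955
7 1.253 1.962 90.568
final: 90.568 4.886

Arc 1: start y=15.480, vy=21.540 → t=4.935, apex=38.679, x_land=22.110, impact vy=-27.813
  bounce: vy ← 0.78·27.813 = 21.694
Arc 2: start y=0.000, vy=21.694 → t=4.339, apex=23.532, x_land=41.548, impact vy=-21.694
  bounce: vy ← 0.78·21.694 = 16.922
Arc 3: start y=0.000, vy=16.922 → t=3.384, apex=14.317, x_land=56.710, impact vy=-16.922
  bounce: vy ← 0.78·16.922 = 13.199
Arc 4: start y=0.000, vy=13.199 → t=2.640, apex=8.710, x_land=68.536, impact vy=-13.199
  bounce: vy ← 0.78·13.199 = 10.295
Arc 5: start y=0.000, vy=10.295 → t=2.059, apex=5.299, x_land=77.760, impact vy=-10.295
  bounce: vy ← 0.78·10.295 = 8.030
Arc 6: start y=0.000, vy=8.030 → t=1.606, apex=3.224, x_land=84.955, impact vy=-8.030
  bounce: vy ← 0.78·8.030 = 6.264
Arc 7: start y=0.000, vy=6.264 → t=1.253, apex=1.962, x_land=90.568, impact vy=-6.264
  bounce: vy ← 0.78·6.264 = 4.886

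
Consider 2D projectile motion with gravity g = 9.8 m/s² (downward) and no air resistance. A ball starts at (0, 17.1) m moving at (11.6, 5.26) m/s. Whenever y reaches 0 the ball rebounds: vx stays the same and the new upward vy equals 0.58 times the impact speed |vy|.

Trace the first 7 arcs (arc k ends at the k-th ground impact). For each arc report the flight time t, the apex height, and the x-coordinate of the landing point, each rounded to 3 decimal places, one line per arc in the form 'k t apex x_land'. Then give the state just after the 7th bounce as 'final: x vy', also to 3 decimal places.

Arc 1: start y=17.100, vy=5.260 → t=2.480, apex=18.512, x_land=28.773, impact vy=-19.048
  bounce: vy ← 0.58·19.048 = 11.048
Arc 2: start y=0.000, vy=11.048 → t=2.255, apex=6.227, x_land=54.927, impact vy=-11.048
  bounce: vy ← 0.58·11.048 = 6.408
Arc 3: start y=0.000, vy=6.408 → t=1.308, apex=2.095, x_land=70.096, impact vy=-6.408
  bounce: vy ← 0.58·6.408 = 3.717
Arc 4: start y=0.000, vy=3.717 → t=0.758, apex=0.705, x_land=78.895, impact vy=-3.717
  bounce: vy ← 0.58·3.717 = 2.156
Arc 5: start y=0.000, vy=2.156 → t=0.440, apex=0.237, x_land=83.998, impact vy=-2.156
  bounce: vy ← 0.58·2.156 = 1.250
Arc 6: start y=0.000, vy=1.250 → t=0.255, apex=0.080, x_land=86.957, impact vy=-1.250
  bounce: vy ← 0.58·1.250 = 0.725
Arc 7: start y=0.000, vy=0.725 → t=0.148, apex=0.027, x_land=88.674, impact vy=-0.725
  bounce: vy ← 0.58·0.725 = 0.421

1 2.480 18.512 28.773
2 2.255 6.227 54.927
3 1.308 2.095 70.096
4 0.758 0.705 78.895
5 0.440 0.237 83.998
6 0.255 0.080 86.957
7 0.148 0.027 88.674
final: 88.674 0.421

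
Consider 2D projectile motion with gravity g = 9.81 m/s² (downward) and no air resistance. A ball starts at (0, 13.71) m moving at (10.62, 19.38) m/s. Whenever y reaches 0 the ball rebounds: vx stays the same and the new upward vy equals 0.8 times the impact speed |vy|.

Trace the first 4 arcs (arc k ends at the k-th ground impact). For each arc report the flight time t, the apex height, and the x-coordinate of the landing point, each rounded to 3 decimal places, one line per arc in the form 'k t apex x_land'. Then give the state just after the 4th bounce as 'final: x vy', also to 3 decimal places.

Arc 1: start y=13.710, vy=19.380 → t=4.564, apex=32.853, x_land=48.465, impact vy=-25.388
  bounce: vy ← 0.8·25.388 = 20.311
Arc 2: start y=0.000, vy=20.311 → t=4.141, apex=21.026, x_land=92.441, impact vy=-20.311
  bounce: vy ← 0.8·20.311 = 16.249
Arc 3: start y=0.000, vy=16.249 → t=3.313, apex=13.457, x_land=127.621, impact vy=-16.249
  bounce: vy ← 0.8·16.249 = 12.999
Arc 4: start y=0.000, vy=12.999 → t=2.650, apex=8.612, x_land=155.765, impact vy=-12.999
  bounce: vy ← 0.8·12.999 = 10.399

1 4.564 32.853 48.465
2 4.141 21.026 92.441
3 3.313 13.457 127.621
4 2.650 8.612 155.765
final: 155.765 10.399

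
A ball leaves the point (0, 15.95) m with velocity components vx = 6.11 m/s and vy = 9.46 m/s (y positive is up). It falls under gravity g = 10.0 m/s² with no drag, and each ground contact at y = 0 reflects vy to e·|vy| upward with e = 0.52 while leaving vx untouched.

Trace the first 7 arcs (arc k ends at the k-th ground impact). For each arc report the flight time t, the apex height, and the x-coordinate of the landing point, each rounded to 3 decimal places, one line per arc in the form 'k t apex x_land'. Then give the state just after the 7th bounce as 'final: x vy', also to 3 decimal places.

Arc 1: start y=15.950, vy=9.460 → t=2.967, apex=20.425, x_land=18.129, impact vy=-20.211
  bounce: vy ← 0.52·20.211 = 10.510
Arc 2: start y=0.000, vy=10.510 → t=2.102, apex=5.523, x_land=30.972, impact vy=-10.510
  bounce: vy ← 0.52·10.510 = 5.465
Arc 3: start y=0.000, vy=5.465 → t=1.093, apex=1.493, x_land=37.650, impact vy=-5.465
  bounce: vy ← 0.52·5.465 = 2.842
Arc 4: start y=0.000, vy=2.842 → t=0.568, apex=0.404, x_land=41.123, impact vy=-2.842
  bounce: vy ← 0.52·2.842 = 1.478
Arc 5: start y=0.000, vy=1.478 → t=0.296, apex=0.109, x_land=42.929, impact vy=-1.478
  bounce: vy ← 0.52·1.478 = 0.768
Arc 6: start y=0.000, vy=0.768 → t=0.154, apex=0.030, x_land=43.868, impact vy=-0.768
  bounce: vy ← 0.52·0.768 = 0.400
Arc 7: start y=0.000, vy=0.400 → t=0.080, apex=0.008, x_land=44.356, impact vy=-0.400
  bounce: vy ← 0.52·0.400 = 0.208

1 2.967 20.425 18.129
2 2.102 5.523 30.972
3 1.093 1.493 37.650
4 0.568 0.404 41.123
5 0.296 0.109 42.929
6 0.154 0.030 43.868
7 0.080 0.008 44.356
final: 44.356 0.208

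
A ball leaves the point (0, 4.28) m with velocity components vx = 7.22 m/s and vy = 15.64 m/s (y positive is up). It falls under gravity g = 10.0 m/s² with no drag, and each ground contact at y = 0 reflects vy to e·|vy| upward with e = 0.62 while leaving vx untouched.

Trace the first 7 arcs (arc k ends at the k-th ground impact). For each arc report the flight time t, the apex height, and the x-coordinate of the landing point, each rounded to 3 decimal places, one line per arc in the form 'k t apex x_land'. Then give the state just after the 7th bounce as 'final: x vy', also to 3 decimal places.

1 3.381 16.510 24.412
2 2.253 6.347 40.681
3 1.397 2.440 50.767
4 0.866 0.938 57.021
5 0.537 0.360 60.898
6 0.333 0.139 63.302
7 0.206 0.053 64.793
final: 64.793 0.640

Arc 1: start y=4.280, vy=15.640 → t=3.381, apex=16.510, x_land=24.412, impact vy=-18.172
  bounce: vy ← 0.62·18.172 = 11.266
Arc 2: start y=0.000, vy=11.266 → t=2.253, apex=6.347, x_land=40.681, impact vy=-11.266
  bounce: vy ← 0.62·11.266 = 6.985
Arc 3: start y=0.000, vy=6.985 → t=1.397, apex=2.440, x_land=50.767, impact vy=-6.985
  bounce: vy ← 0.62·6.985 = 4.331
Arc 4: start y=0.000, vy=4.331 → t=0.866, apex=0.938, x_land=57.021, impact vy=-4.331
  bounce: vy ← 0.62·4.331 = 2.685
Arc 5: start y=0.000, vy=2.685 → t=0.537, apex=0.360, x_land=60.898, impact vy=-2.685
  bounce: vy ← 0.62·2.685 = 1.665
Arc 6: start y=0.000, vy=1.665 → t=0.333, apex=0.139, x_land=63.302, impact vy=-1.665
  bounce: vy ← 0.62·1.665 = 1.032
Arc 7: start y=0.000, vy=1.032 → t=0.206, apex=0.053, x_land=64.793, impact vy=-1.032
  bounce: vy ← 0.62·1.032 = 0.640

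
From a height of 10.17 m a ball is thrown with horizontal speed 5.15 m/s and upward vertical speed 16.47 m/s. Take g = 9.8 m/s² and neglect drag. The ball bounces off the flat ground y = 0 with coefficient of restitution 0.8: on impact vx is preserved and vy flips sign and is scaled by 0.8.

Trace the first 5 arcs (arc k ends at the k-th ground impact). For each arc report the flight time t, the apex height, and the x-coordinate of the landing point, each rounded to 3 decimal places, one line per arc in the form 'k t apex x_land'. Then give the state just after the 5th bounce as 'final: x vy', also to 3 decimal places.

1 3.894 24.010 20.055
2 3.542 15.366 38.295
3 2.833 9.834 52.887
4 2.267 6.294 64.561
5 1.813 4.028 73.899
final: 73.899 7.108

Arc 1: start y=10.170, vy=16.470 → t=3.894, apex=24.010, x_land=20.055, impact vy=-21.693
  bounce: vy ← 0.8·21.693 = 17.355
Arc 2: start y=0.000, vy=17.355 → t=3.542, apex=15.366, x_land=38.295, impact vy=-17.355
  bounce: vy ← 0.8·17.355 = 13.884
Arc 3: start y=0.000, vy=13.884 → t=2.833, apex=9.834, x_land=52.887, impact vy=-13.884
  bounce: vy ← 0.8·13.884 = 11.107
Arc 4: start y=0.000, vy=11.107 → t=2.267, apex=6.294, x_land=64.561, impact vy=-11.107
  bounce: vy ← 0.8·11.107 = 8.886
Arc 5: start y=0.000, vy=8.886 → t=1.813, apex=4.028, x_land=73.899, impact vy=-8.886
  bounce: vy ← 0.8·8.886 = 7.108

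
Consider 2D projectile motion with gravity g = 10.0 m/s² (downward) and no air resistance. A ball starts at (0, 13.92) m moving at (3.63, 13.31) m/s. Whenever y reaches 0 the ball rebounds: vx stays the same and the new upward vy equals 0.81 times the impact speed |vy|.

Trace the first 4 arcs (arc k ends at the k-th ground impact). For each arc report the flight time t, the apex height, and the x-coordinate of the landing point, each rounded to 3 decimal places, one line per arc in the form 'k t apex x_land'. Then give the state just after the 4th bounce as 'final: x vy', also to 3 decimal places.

1 3.465 22.778 12.579
2 3.458 14.945 25.131
3 2.801 9.805 35.297
4 2.269 6.433 43.532
final: 43.532 9.188

Arc 1: start y=13.920, vy=13.310 → t=3.465, apex=22.778, x_land=12.579, impact vy=-21.344
  bounce: vy ← 0.81·21.344 = 17.288
Arc 2: start y=0.000, vy=17.288 → t=3.458, apex=14.945, x_land=25.131, impact vy=-17.288
  bounce: vy ← 0.81·17.288 = 14.004
Arc 3: start y=0.000, vy=14.004 → t=2.801, apex=9.805, x_land=35.297, impact vy=-14.004
  bounce: vy ← 0.81·14.004 = 11.343
Arc 4: start y=0.000, vy=11.343 → t=2.269, apex=6.433, x_land=43.532, impact vy=-11.343
  bounce: vy ← 0.81·11.343 = 9.188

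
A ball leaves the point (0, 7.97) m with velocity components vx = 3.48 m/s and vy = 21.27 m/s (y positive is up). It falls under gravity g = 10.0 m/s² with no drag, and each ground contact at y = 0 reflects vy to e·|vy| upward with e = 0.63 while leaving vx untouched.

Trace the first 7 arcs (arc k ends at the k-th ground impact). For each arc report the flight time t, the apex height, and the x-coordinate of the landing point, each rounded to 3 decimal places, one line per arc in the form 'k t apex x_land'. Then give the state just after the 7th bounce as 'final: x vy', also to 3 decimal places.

Arc 1: start y=7.970, vy=21.270 → t=4.600, apex=30.591, x_land=16.010, impact vy=-24.735
  bounce: vy ← 0.63·24.735 = 15.583
Arc 2: start y=0.000, vy=15.583 → t=3.117, apex=12.141, x_land=26.855, impact vy=-15.583
  bounce: vy ← 0.63·15.583 = 9.817
Arc 3: start y=0.000, vy=9.817 → t=1.963, apex=4.819, x_land=33.688, impact vy=-9.817
  bounce: vy ← 0.63·9.817 = 6.185
Arc 4: start y=0.000, vy=6.185 → t=1.237, apex=1.913, x_land=37.993, impact vy=-6.185
  bounce: vy ← 0.63·6.185 = 3.896
Arc 5: start y=0.000, vy=3.896 → t=0.779, apex=0.759, x_land=40.705, impact vy=-3.896
  bounce: vy ← 0.63·3.896 = 2.455
Arc 6: start y=0.000, vy=2.455 → t=0.491, apex=0.301, x_land=42.413, impact vy=-2.455
  bounce: vy ← 0.63·2.455 = 1.547
Arc 7: start y=0.000, vy=1.547 → t=0.309, apex=0.120, x_land=43.490, impact vy=-1.547
  bounce: vy ← 0.63·1.547 = 0.974

1 4.600 30.591 16.010
2 3.117 12.141 26.855
3 1.963 4.819 33.688
4 1.237 1.913 37.993
5 0.779 0.759 40.705
6 0.491 0.301 42.413
7 0.309 0.120 43.490
final: 43.490 0.974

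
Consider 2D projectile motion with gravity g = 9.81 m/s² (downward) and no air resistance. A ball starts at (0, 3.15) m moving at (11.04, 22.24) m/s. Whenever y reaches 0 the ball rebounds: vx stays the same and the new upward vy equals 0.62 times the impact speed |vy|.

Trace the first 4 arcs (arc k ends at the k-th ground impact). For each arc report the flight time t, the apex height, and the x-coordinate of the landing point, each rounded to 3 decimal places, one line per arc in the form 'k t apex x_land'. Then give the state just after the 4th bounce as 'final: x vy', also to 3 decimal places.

1 4.672 28.360 51.575
2 2.982 10.902 84.492
3 1.849 4.191 104.901
4 1.146 1.611 117.554
final: 117.554 3.486

Arc 1: start y=3.150, vy=22.240 → t=4.672, apex=28.360, x_land=51.575, impact vy=-23.589
  bounce: vy ← 0.62·23.589 = 14.625
Arc 2: start y=0.000, vy=14.625 → t=2.982, apex=10.902, x_land=84.492, impact vy=-14.625
  bounce: vy ← 0.62·14.625 = 9.067
Arc 3: start y=0.000, vy=9.067 → t=1.849, apex=4.191, x_land=104.901, impact vy=-9.067
  bounce: vy ← 0.62·9.067 = 5.622
Arc 4: start y=0.000, vy=5.622 → t=1.146, apex=1.611, x_land=117.554, impact vy=-5.622
  bounce: vy ← 0.62·5.622 = 3.486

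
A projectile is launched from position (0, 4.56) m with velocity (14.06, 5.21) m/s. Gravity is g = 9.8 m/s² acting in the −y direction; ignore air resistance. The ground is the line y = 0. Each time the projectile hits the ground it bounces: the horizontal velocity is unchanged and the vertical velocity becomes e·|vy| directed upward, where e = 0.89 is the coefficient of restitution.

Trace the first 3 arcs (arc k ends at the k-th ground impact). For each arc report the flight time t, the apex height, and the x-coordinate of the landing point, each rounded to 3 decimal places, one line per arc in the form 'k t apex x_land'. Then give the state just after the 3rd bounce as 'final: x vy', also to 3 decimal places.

1 1.633 5.945 22.961
2 1.961 4.709 50.528
3 1.745 3.730 75.062
final: 75.062 7.610

Arc 1: start y=4.560, vy=5.210 → t=1.633, apex=5.945, x_land=22.961, impact vy=-10.794
  bounce: vy ← 0.89·10.794 = 9.607
Arc 2: start y=0.000, vy=9.607 → t=1.961, apex=4.709, x_land=50.528, impact vy=-9.607
  bounce: vy ← 0.89·9.607 = 8.550
Arc 3: start y=0.000, vy=8.550 → t=1.745, apex=3.730, x_land=75.062, impact vy=-8.550
  bounce: vy ← 0.89·8.550 = 7.610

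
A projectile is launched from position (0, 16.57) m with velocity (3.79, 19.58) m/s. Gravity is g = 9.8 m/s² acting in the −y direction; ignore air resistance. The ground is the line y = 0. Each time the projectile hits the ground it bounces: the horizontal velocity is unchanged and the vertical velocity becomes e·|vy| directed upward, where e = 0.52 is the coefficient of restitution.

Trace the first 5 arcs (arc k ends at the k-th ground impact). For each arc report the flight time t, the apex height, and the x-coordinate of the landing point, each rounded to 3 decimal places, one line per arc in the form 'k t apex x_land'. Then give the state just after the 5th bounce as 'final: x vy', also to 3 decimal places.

1 4.713 36.130 17.864
2 2.824 9.770 28.567
3 1.468 2.642 34.132
4 0.764 0.714 37.026
5 0.397 0.193 38.531
final: 38.531 1.012

Arc 1: start y=16.570, vy=19.580 → t=4.713, apex=36.130, x_land=17.864, impact vy=-26.611
  bounce: vy ← 0.52·26.611 = 13.838
Arc 2: start y=0.000, vy=13.838 → t=2.824, apex=9.770, x_land=28.567, impact vy=-13.838
  bounce: vy ← 0.52·13.838 = 7.196
Arc 3: start y=0.000, vy=7.196 → t=1.468, apex=2.642, x_land=34.132, impact vy=-7.196
  bounce: vy ← 0.52·7.196 = 3.742
Arc 4: start y=0.000, vy=3.742 → t=0.764, apex=0.714, x_land=37.026, impact vy=-3.742
  bounce: vy ← 0.52·3.742 = 1.946
Arc 5: start y=0.000, vy=1.946 → t=0.397, apex=0.193, x_land=38.531, impact vy=-1.946
  bounce: vy ← 0.52·1.946 = 1.012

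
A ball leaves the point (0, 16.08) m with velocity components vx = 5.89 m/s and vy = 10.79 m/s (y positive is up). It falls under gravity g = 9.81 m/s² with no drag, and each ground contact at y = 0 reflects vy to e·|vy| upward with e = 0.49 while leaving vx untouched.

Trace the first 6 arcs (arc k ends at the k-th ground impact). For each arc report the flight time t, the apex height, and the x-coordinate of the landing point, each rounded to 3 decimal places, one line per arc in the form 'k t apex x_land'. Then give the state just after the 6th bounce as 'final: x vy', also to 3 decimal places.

Arc 1: start y=16.080, vy=10.790 → t=3.218, apex=22.014, x_land=18.956, impact vy=-20.783
  bounce: vy ← 0.49·20.783 = 10.183
Arc 2: start y=0.000, vy=10.183 → t=2.076, apex=5.286, x_land=31.185, impact vy=-10.183
  bounce: vy ← 0.49·10.183 = 4.990
Arc 3: start y=0.000, vy=4.990 → t=1.017, apex=1.269, x_land=37.177, impact vy=-4.990
  bounce: vy ← 0.49·4.990 = 2.445
Arc 4: start y=0.000, vy=2.445 → t=0.498, apex=0.305, x_land=40.113, impact vy=-2.445
  bounce: vy ← 0.49·2.445 = 1.198
Arc 5: start y=0.000, vy=1.198 → t=0.244, apex=0.073, x_land=41.551, impact vy=-1.198
  bounce: vy ← 0.49·1.198 = 0.587
Arc 6: start y=0.000, vy=0.587 → t=0.120, apex=0.018, x_land=42.256, impact vy=-0.587
  bounce: vy ← 0.49·0.587 = 0.288

1 3.218 22.014 18.956
2 2.076 5.286 31.185
3 1.017 1.269 37.177
4 0.498 0.305 40.113
5 0.244 0.073 41.551
6 0.120 0.018 42.256
final: 42.256 0.288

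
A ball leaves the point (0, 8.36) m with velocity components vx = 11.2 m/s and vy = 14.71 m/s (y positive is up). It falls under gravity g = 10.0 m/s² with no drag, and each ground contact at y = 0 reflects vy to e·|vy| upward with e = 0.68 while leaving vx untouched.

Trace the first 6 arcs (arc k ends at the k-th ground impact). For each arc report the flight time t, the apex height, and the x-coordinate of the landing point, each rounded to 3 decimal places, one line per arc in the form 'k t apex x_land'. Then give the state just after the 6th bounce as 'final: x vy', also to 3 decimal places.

1 3.430 19.179 38.411
2 2.664 8.868 68.243
3 1.811 4.101 88.529
4 1.232 1.896 102.324
5 0.838 0.877 111.704
6 0.570 0.405 118.082
final: 118.082 1.936

Arc 1: start y=8.360, vy=14.710 → t=3.430, apex=19.179, x_land=38.411, impact vy=-19.585
  bounce: vy ← 0.68·19.585 = 13.318
Arc 2: start y=0.000, vy=13.318 → t=2.664, apex=8.868, x_land=68.243, impact vy=-13.318
  bounce: vy ← 0.68·13.318 = 9.056
Arc 3: start y=0.000, vy=9.056 → t=1.811, apex=4.101, x_land=88.529, impact vy=-9.056
  bounce: vy ← 0.68·9.056 = 6.158
Arc 4: start y=0.000, vy=6.158 → t=1.232, apex=1.896, x_land=102.324, impact vy=-6.158
  bounce: vy ← 0.68·6.158 = 4.188
Arc 5: start y=0.000, vy=4.188 → t=0.838, apex=0.877, x_land=111.704, impact vy=-4.188
  bounce: vy ← 0.68·4.188 = 2.848
Arc 6: start y=0.000, vy=2.848 → t=0.570, apex=0.405, x_land=118.082, impact vy=-2.848
  bounce: vy ← 0.68·2.848 = 1.936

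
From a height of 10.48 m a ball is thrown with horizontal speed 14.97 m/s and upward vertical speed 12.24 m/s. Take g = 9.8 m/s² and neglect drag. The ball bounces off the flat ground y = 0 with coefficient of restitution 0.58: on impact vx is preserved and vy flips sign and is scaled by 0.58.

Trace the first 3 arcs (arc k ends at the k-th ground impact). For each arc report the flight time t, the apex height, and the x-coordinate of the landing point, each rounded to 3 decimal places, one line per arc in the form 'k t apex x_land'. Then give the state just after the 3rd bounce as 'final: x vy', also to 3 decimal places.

Arc 1: start y=10.480, vy=12.240 → t=3.172, apex=18.124, x_land=47.488, impact vy=-18.847
  bounce: vy ← 0.58·18.847 = 10.932
Arc 2: start y=0.000, vy=10.932 → t=2.231, apex=6.097, x_land=80.885, impact vy=-10.932
  bounce: vy ← 0.58·10.932 = 6.340
Arc 3: start y=0.000, vy=6.340 → t=1.294, apex=2.051, x_land=100.255, impact vy=-6.340
  bounce: vy ← 0.58·6.340 = 3.677

1 3.172 18.124 47.488
2 2.231 6.097 80.885
3 1.294 2.051 100.255
final: 100.255 3.677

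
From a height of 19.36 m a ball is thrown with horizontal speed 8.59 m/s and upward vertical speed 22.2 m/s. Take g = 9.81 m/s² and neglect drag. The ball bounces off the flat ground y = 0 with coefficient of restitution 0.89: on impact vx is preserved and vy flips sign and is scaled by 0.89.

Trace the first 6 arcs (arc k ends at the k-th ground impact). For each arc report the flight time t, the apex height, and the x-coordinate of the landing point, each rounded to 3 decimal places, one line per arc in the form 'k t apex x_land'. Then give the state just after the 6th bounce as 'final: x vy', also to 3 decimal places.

1 5.274 44.479 45.307
2 5.360 35.232 91.350
3 4.771 27.907 132.330
4 4.246 22.105 168.801
5 3.779 17.510 201.261
6 3.363 13.869 230.150
final: 230.150 14.681

Arc 1: start y=19.360, vy=22.200 → t=5.274, apex=44.479, x_land=45.307, impact vy=-29.541
  bounce: vy ← 0.89·29.541 = 26.292
Arc 2: start y=0.000, vy=26.292 → t=5.360, apex=35.232, x_land=91.350, impact vy=-26.292
  bounce: vy ← 0.89·26.292 = 23.400
Arc 3: start y=0.000, vy=23.400 → t=4.771, apex=27.907, x_land=132.330, impact vy=-23.400
  bounce: vy ← 0.89·23.400 = 20.826
Arc 4: start y=0.000, vy=20.826 → t=4.246, apex=22.105, x_land=168.801, impact vy=-20.826
  bounce: vy ← 0.89·20.826 = 18.535
Arc 5: start y=0.000, vy=18.535 → t=3.779, apex=17.510, x_land=201.261, impact vy=-18.535
  bounce: vy ← 0.89·18.535 = 16.496
Arc 6: start y=0.000, vy=16.496 → t=3.363, apex=13.869, x_land=230.150, impact vy=-16.496
  bounce: vy ← 0.89·16.496 = 14.681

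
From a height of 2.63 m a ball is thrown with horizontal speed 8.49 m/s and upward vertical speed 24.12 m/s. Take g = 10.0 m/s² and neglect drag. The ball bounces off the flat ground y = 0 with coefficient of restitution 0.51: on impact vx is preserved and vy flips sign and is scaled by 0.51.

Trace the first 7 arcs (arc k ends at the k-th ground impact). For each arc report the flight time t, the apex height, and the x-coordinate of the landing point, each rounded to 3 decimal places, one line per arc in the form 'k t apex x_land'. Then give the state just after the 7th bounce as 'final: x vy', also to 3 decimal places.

Arc 1: start y=2.630, vy=24.120 → t=4.931, apex=31.719, x_land=41.861, impact vy=-25.187
  bounce: vy ← 0.51·25.187 = 12.845
Arc 2: start y=0.000, vy=12.845 → t=2.569, apex=8.250, x_land=63.673, impact vy=-12.845
  bounce: vy ← 0.51·12.845 = 6.551
Arc 3: start y=0.000, vy=6.551 → t=1.310, apex=2.146, x_land=74.796, impact vy=-6.551
  bounce: vy ← 0.51·6.551 = 3.341
Arc 4: start y=0.000, vy=3.341 → t=0.668, apex=0.558, x_land=80.470, impact vy=-3.341
  bounce: vy ← 0.51·3.341 = 1.704
Arc 5: start y=0.000, vy=1.704 → t=0.341, apex=0.145, x_land=83.363, impact vy=-1.704
  bounce: vy ← 0.51·1.704 = 0.869
Arc 6: start y=0.000, vy=0.869 → t=0.174, apex=0.038, x_land=84.838, impact vy=-0.869
  bounce: vy ← 0.51·0.869 = 0.443
Arc 7: start y=0.000, vy=0.443 → t=0.089, apex=0.010, x_land=85.591, impact vy=-0.443
  bounce: vy ← 0.51·0.443 = 0.226

1 4.931 31.719 41.861
2 2.569 8.250 63.673
3 1.310 2.146 74.796
4 0.668 0.558 80.470
5 0.341 0.145 83.363
6 0.174 0.038 84.838
7 0.089 0.010 85.591
final: 85.591 0.226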